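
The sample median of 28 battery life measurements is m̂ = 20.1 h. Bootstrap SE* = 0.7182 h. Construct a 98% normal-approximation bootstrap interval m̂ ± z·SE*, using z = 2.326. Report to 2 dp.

Margin = 2.326 × 0.7182 = 1.671
Interval: 20.1 ± 1.671

(18.43, 21.77)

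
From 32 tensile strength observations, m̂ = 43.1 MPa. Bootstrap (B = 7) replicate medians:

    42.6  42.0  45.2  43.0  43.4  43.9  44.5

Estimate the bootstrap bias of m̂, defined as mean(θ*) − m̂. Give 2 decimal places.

bias = +0.41

mean(θ*) = (42.6 + 42.0 + 45.2 + 43.0 + 43.4 + 43.9 + 44.5) / 7 = 43.514
bias = 43.514 − 43.1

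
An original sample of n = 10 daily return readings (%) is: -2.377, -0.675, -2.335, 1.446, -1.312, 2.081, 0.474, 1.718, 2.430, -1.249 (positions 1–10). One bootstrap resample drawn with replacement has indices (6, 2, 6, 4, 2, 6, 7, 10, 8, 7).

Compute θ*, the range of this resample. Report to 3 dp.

θ* = 3.330

Resample values: 2.081, -0.675, 2.081, 1.446, -0.675, 2.081, 0.474, -1.249, 1.718, 0.474.
Range = 2.081 − -1.249 = 3.330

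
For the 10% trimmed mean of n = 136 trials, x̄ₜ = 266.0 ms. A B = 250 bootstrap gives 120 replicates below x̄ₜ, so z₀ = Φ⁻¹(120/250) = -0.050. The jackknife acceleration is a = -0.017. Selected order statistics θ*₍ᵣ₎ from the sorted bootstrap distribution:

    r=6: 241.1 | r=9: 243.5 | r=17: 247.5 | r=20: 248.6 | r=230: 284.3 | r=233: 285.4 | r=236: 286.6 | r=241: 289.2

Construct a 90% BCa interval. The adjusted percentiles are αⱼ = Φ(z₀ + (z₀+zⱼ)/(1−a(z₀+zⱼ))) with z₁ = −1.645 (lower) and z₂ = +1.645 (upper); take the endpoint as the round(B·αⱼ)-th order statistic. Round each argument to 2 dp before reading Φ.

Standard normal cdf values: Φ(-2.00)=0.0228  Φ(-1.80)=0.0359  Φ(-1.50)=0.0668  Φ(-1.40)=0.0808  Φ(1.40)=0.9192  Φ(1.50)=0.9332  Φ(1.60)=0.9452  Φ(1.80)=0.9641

Lower: z₀ + z₁ = -0.050 + (-1.645) = -1.695; 1 − a(z₀+z₁) = 1 − (-0.017)(-1.695) = 0.9712; argument = -0.050 + (-1.695)/0.9712 = -1.7953 → -1.80.
α₁ = Φ(-1.80) = 0.0359; rank = round(250 × 0.0359) = 9; θ*₍9₎ = 243.5.
Upper: z₀ + z₂ = 1.595; 1 − a(z₀+z₂) = 1.0271; argument = 1.5029 → 1.50; α₂ = 0.9332; rank = 233; θ*₍233₎ = 285.4.

(243.5, 285.4)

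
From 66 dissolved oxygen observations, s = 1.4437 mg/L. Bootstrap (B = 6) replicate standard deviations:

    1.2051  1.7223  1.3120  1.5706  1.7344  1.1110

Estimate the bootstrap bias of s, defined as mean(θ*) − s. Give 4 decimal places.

bias = −0.0011

mean(θ*) = (1.2051 + 1.7223 + 1.3120 + 1.5706 + 1.7344 + 1.1110) / 6 = 1.44257
bias = 1.44257 − 1.4437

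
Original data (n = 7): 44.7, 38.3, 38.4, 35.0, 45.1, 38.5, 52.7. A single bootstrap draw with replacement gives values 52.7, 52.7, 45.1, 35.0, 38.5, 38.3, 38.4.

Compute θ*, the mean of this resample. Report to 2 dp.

Mean = (52.7 + 52.7 + 45.1 + 35.0 + 38.5 + 38.3 + 38.4) / 7 = 300.70 / 7 = 42.96

θ* = 42.96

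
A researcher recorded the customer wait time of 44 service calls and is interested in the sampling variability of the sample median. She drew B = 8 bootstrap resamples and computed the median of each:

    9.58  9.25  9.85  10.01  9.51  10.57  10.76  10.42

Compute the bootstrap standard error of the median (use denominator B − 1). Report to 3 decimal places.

Bootstrap SE is the standard deviation of the 8 replicate medians.
Mean of replicates: (9.58 + 9.25 + 9.85 + 10.01 + 9.51 + 10.57 + 10.76 + 10.42) / 8 = 79.9500 / 8 = 9.9938
Sum of squared deviations: (−0.4138)² + (−0.7438)² + (−0.1438)² + (+0.0162)² + (−0.4838)² + (+0.5762)² + (+0.7662)² + (+0.4262)² = 2.0802
Variance = 2.0802 / 7 = 0.2972
SE* = √0.2972

SE* = 0.545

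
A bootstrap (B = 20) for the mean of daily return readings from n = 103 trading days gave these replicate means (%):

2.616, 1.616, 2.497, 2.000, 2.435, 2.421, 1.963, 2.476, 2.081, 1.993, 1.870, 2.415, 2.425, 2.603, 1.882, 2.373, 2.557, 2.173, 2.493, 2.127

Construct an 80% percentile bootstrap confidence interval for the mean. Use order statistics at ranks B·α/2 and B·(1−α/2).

(1.870, 2.557)

Sorted replicates: 1.616, 1.870, 1.882, 1.963, 1.993, 2.000, 2.081, 2.127, 2.173, 2.373, 2.415, 2.421, 2.425, 2.435, 2.476, 2.493, 2.497, 2.557, 2.603, 2.616
α = 0.20; lower rank = 20 × 0.100 = 2; upper rank = 20 × 0.900 = 18.
The 2nd smallest replicate is 1.870; the 18th is 2.557.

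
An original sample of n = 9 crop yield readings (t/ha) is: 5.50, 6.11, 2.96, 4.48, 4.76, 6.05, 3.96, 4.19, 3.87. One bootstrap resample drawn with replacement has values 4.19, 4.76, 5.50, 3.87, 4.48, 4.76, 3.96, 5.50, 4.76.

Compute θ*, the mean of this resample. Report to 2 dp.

Mean = (4.19 + 4.76 + 5.50 + 3.87 + 4.48 + 4.76 + 3.96 + 5.50 + 4.76) / 9 = 41.780 / 9 = 4.64

θ* = 4.64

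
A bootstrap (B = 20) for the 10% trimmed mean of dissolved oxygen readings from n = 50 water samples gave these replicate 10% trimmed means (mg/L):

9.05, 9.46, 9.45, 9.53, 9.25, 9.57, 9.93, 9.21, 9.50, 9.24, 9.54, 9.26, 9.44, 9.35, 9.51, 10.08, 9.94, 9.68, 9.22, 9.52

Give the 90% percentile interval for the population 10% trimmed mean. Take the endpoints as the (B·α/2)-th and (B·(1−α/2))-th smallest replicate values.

(9.05, 9.94)

Sorted replicates: 9.05, 9.21, 9.22, 9.24, 9.25, 9.26, 9.35, 9.44, 9.45, 9.46, 9.50, 9.51, 9.52, 9.53, 9.54, 9.57, 9.68, 9.93, 9.94, 10.08
α = 0.10; lower rank = 20 × 0.050 = 1; upper rank = 20 × 0.950 = 19.
The 1st smallest replicate is 9.05; the 19th is 9.94.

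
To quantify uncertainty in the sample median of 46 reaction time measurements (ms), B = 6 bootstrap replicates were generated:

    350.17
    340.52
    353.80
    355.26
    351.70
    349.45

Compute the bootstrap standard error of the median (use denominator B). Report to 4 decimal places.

SE* = 4.7445

Bootstrap SE is the standard deviation of the 6 replicate medians.
Mean of replicates: (350.17 + 340.52 + 353.80 + 355.26 + 351.70 + 349.45) / 6 = 2100.90000 / 6 = 350.15000
Sum of squared deviations: (+0.02000)² + (−9.63000)² + (+3.65000)² + (+5.11000)² + (+1.55000)² + (−0.70000)² = 135.06440
Variance = 135.06440 / 6 = 22.51073
SE* = √22.51073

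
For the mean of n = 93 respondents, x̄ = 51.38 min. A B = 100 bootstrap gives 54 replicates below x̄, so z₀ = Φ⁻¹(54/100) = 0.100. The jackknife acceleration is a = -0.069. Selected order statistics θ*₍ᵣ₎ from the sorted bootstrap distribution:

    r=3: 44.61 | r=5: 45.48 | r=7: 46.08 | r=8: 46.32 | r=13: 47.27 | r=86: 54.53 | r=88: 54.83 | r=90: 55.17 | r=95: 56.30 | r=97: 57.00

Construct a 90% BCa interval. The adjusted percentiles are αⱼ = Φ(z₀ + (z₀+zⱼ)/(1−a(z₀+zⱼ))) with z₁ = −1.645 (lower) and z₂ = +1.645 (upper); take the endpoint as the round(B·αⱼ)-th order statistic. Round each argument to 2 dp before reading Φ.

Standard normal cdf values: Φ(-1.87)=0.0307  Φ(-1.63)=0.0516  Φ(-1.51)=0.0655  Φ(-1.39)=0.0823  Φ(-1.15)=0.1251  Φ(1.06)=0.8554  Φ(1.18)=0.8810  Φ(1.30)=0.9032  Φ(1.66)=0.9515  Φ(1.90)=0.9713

Lower: z₀ + z₁ = 0.100 + (-1.645) = -1.545; 1 − a(z₀+z₁) = 1 − (-0.069)(-1.545) = 0.8934; argument = 0.100 + (-1.545)/0.8934 = -1.6294 → -1.63.
α₁ = Φ(-1.63) = 0.0516; rank = round(100 × 0.0516) = 5; θ*₍5₎ = 45.48.
Upper: z₀ + z₂ = 1.745; 1 − a(z₀+z₂) = 1.1204; argument = 1.6575 → 1.66; α₂ = 0.9515; rank = 95; θ*₍95₎ = 56.30.

(45.48, 56.30)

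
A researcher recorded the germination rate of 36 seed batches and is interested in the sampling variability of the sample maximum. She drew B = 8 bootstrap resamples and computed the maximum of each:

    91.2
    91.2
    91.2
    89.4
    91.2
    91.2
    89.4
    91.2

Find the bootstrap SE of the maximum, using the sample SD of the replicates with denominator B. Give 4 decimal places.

SE* = 0.7794

Bootstrap SE is the standard deviation of the 8 replicate maximums.
Mean of replicates: (91.2 + 91.2 + 91.2 + 89.4 + 91.2 + 91.2 + 89.4 + 91.2) / 8 = 726.00000 / 8 = 90.75000
Sum of squared deviations: (+0.45000)² + (+0.45000)² + (+0.45000)² + (−1.35000)² + (+0.45000)² + (+0.45000)² + (−1.35000)² + (+0.45000)² = 4.86000
Variance = 4.86000 / 8 = 0.60750
SE* = √0.60750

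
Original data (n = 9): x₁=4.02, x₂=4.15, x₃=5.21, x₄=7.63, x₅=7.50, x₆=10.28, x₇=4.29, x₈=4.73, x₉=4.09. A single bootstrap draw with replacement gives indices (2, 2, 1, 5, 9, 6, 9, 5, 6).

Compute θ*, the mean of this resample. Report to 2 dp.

Resample values: 4.15, 4.15, 4.02, 7.50, 4.09, 10.28, 4.09, 7.50, 10.28.
Mean = (4.15 + 4.15 + 4.02 + 7.50 + 4.09 + 10.28 + 4.09 + 7.50 + 10.28) / 9 = 56.060 / 9 = 6.23

θ* = 6.23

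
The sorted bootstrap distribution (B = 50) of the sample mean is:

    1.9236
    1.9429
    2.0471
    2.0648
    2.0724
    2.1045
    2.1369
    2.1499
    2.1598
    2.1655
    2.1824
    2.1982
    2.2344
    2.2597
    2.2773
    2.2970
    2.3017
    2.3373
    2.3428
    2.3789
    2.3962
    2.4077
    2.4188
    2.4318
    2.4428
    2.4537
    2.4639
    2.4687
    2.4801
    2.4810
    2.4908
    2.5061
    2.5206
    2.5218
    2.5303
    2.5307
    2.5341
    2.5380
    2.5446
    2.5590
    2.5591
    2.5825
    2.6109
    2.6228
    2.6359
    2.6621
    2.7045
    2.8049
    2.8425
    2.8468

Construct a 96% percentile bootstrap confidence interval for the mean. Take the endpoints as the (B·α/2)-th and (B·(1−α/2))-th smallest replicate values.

(1.9236, 2.8425)

α = 0.04; lower rank = 50 × 0.020 = 1; upper rank = 50 × 0.980 = 49.
The 1st smallest replicate is 1.9236; the 49th is 2.8425.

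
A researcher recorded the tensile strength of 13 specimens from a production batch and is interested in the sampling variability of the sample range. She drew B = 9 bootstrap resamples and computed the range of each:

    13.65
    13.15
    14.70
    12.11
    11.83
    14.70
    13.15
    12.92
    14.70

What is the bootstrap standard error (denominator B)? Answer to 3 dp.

SE* = 1.033

Bootstrap SE is the standard deviation of the 9 replicate ranges.
Mean of replicates: (13.65 + 13.15 + 14.70 + 12.11 + 11.83 + 14.70 + 13.15 + 12.92 + 14.70) / 9 = 120.9100 / 9 = 13.4344
Sum of squared deviations: (+0.2156)² + (−0.2844)² + (+1.2656)² + (−1.3244)² + (−1.6044)² + (+1.2656)² + (−0.2844)² + (−0.5144)² + (+1.2656)² = 9.6062
Variance = 9.6062 / 9 = 1.0674
SE* = √1.0674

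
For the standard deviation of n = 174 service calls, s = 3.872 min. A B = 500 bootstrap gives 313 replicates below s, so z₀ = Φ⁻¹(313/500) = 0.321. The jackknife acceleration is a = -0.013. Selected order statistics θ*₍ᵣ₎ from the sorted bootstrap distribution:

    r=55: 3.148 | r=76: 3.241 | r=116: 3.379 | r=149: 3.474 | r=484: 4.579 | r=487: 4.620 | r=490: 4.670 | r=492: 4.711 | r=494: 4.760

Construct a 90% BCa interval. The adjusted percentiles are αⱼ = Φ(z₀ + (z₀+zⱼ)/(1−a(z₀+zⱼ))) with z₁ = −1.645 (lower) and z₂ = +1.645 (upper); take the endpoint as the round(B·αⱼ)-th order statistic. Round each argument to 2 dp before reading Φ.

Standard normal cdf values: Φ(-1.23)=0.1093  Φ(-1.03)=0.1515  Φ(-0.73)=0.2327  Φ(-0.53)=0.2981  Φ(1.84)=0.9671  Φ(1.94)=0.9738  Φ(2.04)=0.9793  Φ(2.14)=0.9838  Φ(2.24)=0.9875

Lower: z₀ + z₁ = 0.321 + (-1.645) = -1.324; 1 − a(z₀+z₁) = 1 − (-0.013)(-1.324) = 0.9828; argument = 0.321 + (-1.324)/0.9828 = -1.0262 → -1.03.
α₁ = Φ(-1.03) = 0.1515; rank = round(500 × 0.1515) = 76; θ*₍76₎ = 3.241.
Upper: z₀ + z₂ = 1.966; 1 − a(z₀+z₂) = 1.0256; argument = 2.2380 → 2.24; α₂ = 0.9875; rank = 494; θ*₍494₎ = 4.760.

(3.241, 4.760)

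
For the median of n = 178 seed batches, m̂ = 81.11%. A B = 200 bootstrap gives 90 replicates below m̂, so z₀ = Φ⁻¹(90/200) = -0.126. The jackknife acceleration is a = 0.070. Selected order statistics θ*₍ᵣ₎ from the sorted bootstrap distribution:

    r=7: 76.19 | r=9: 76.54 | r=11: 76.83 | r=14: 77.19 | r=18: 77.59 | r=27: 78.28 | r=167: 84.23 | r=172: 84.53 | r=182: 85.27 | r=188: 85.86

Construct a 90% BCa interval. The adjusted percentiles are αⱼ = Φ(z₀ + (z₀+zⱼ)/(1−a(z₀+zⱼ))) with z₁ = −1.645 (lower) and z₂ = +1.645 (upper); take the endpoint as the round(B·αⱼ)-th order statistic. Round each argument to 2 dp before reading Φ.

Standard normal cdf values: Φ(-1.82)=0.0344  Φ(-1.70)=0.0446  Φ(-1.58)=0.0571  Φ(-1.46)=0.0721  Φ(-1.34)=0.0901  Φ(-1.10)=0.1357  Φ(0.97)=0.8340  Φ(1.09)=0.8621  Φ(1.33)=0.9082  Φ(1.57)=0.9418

Lower: z₀ + z₁ = -0.126 + (-1.645) = -1.771; 1 − a(z₀+z₁) = 1 − (0.070)(-1.771) = 1.1240; argument = -0.126 + (-1.771)/1.1240 = -1.7017 → -1.70.
α₁ = Φ(-1.70) = 0.0446; rank = round(200 × 0.0446) = 9; θ*₍9₎ = 76.54.
Upper: z₀ + z₂ = 1.519; 1 − a(z₀+z₂) = 0.8937; argument = 1.5737 → 1.57; α₂ = 0.9418; rank = 188; θ*₍188₎ = 85.86.

(76.54, 85.86)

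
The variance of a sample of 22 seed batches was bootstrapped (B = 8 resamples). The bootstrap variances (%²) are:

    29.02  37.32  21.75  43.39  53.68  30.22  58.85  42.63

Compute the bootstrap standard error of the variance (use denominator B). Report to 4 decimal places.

Bootstrap SE is the standard deviation of the 8 replicate variances.
Mean of replicates: (29.02 + 37.32 + 21.75 + 43.39 + 53.68 + 30.22 + 58.85 + 42.63) / 8 = 316.86000 / 8 = 39.60750
Sum of squared deviations: (−10.58750)² + (−2.28750)² + (−17.85750)² + (+3.78250)² + (+14.07250)² + (−9.38750)² + (+19.24250)² + (+3.02250)² = 1116.09515
Variance = 1116.09515 / 8 = 139.51189
SE* = √139.51189

SE* = 11.8115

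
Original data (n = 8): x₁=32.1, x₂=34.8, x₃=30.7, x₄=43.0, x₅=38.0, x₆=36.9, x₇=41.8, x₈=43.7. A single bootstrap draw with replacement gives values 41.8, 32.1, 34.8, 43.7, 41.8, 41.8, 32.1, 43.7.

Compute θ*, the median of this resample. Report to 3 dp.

Sorted: 32.1, 32.1, 34.8, 41.8, 41.8, 41.8, 43.7, 43.7
Median = average of the two middle values = 41.800

θ* = 41.800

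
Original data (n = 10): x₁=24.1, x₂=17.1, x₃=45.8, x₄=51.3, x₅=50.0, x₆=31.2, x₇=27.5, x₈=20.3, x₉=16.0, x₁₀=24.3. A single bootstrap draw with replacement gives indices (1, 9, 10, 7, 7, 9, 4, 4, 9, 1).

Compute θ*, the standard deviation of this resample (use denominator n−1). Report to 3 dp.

θ* = 13.174

Resample values: 24.1, 16.0, 24.3, 27.5, 27.5, 16.0, 51.3, 51.3, 16.0, 24.1.
Mean = 27.8100; sum of squared deviations = 1562.0290
s² = 1562.0290 / 9 = 173.5588
s = √173.5588 = 13.174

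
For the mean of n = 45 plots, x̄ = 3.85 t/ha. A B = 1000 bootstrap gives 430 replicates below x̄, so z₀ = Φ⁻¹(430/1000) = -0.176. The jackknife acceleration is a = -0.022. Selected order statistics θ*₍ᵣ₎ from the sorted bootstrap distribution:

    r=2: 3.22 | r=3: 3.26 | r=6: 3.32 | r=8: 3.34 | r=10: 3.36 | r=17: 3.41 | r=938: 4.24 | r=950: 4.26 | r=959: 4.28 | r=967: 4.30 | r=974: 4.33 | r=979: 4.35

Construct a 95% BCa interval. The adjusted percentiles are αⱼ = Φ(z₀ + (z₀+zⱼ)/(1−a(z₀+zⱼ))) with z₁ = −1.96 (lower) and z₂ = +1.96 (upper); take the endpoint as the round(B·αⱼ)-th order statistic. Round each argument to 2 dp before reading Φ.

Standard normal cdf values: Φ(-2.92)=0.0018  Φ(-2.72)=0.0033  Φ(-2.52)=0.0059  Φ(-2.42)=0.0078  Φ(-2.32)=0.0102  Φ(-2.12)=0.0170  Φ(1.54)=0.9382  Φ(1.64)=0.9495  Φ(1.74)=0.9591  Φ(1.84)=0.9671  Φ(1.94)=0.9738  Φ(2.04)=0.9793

Lower: z₀ + z₁ = -0.176 + (-1.960) = -2.136; 1 − a(z₀+z₁) = 1 − (-0.022)(-2.136) = 0.9530; argument = -0.176 + (-2.136)/0.9530 = -2.4173 → -2.42.
α₁ = Φ(-2.42) = 0.0078; rank = round(1000 × 0.0078) = 8; θ*₍8₎ = 3.34.
Upper: z₀ + z₂ = 1.784; 1 − a(z₀+z₂) = 1.0392; argument = 1.5406 → 1.54; α₂ = 0.9382; rank = 938; θ*₍938₎ = 4.24.

(3.34, 4.24)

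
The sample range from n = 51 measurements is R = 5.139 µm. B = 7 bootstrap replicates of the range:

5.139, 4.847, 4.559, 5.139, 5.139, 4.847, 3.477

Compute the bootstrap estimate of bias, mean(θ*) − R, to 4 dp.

mean(θ*) = (5.139 + 4.847 + 4.559 + 5.139 + 5.139 + 4.847 + 3.477) / 7 = 4.73529
bias = 4.73529 − 5.139

bias = −0.4037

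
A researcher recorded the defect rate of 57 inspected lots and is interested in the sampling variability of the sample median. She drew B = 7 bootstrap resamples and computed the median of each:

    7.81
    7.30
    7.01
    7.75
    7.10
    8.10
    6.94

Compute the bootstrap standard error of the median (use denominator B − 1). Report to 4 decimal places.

Bootstrap SE is the standard deviation of the 7 replicate medians.
Mean of replicates: (7.81 + 7.30 + 7.01 + 7.75 + 7.10 + 8.10 + 6.94) / 7 = 52.01000 / 7 = 7.43000
Sum of squared deviations: (+0.38000)² + (−0.13000)² + (−0.42000)² + (+0.32000)² + (−0.33000)² + (+0.67000)² + (−0.49000)² = 1.23800
Variance = 1.23800 / 6 = 0.20633
SE* = √0.20633

SE* = 0.4542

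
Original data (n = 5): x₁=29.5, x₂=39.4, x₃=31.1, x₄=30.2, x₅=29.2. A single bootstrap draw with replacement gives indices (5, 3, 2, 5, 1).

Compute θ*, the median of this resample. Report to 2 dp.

Resample values: 29.2, 31.1, 39.4, 29.2, 29.5.
Sorted: 29.2, 29.2, 29.5, 31.1, 39.4
Median = middle value = 29.50

θ* = 29.50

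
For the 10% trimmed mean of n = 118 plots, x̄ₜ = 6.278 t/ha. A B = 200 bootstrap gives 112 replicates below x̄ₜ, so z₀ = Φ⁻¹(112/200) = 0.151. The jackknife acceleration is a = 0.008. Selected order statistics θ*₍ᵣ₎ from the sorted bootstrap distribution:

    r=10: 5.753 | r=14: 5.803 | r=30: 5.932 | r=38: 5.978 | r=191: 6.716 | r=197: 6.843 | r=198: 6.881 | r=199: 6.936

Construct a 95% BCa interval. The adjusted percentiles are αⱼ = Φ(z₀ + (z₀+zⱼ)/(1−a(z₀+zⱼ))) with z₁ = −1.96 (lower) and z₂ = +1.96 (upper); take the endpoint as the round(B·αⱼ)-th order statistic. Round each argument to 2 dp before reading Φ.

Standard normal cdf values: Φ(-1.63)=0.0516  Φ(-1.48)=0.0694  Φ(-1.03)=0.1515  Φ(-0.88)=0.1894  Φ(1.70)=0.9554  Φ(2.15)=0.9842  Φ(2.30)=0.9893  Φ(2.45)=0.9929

(5.753, 6.881)

Lower: z₀ + z₁ = 0.151 + (-1.960) = -1.809; 1 − a(z₀+z₁) = 1 − (0.008)(-1.809) = 1.0145; argument = 0.151 + (-1.809)/1.0145 = -1.6322 → -1.63.
α₁ = Φ(-1.63) = 0.0516; rank = round(200 × 0.0516) = 10; θ*₍10₎ = 5.753.
Upper: z₀ + z₂ = 2.111; 1 − a(z₀+z₂) = 0.9831; argument = 2.2983 → 2.30; α₂ = 0.9893; rank = 198; θ*₍198₎ = 6.881.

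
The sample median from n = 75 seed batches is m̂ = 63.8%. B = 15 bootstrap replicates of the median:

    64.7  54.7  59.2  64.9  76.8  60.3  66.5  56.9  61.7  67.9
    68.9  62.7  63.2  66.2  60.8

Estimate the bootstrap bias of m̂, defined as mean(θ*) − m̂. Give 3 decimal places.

mean(θ*) = (64.7 + 54.7 + 59.2 + 64.9 + 76.8 + 60.3 + 66.5 + 56.9 + 61.7 + 67.9 + 68.9 + 62.7 + 63.2 + 66.2 + 60.8) / 15 = 63.6933
bias = 63.6933 − 63.8

bias = −0.107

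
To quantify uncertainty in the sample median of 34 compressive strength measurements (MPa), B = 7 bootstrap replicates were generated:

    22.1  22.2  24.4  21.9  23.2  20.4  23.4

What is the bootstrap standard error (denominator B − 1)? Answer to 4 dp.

SE* = 1.2864

Bootstrap SE is the standard deviation of the 7 replicate medians.
Mean of replicates: (22.1 + 22.2 + 24.4 + 21.9 + 23.2 + 20.4 + 23.4) / 7 = 157.60000 / 7 = 22.51429
Sum of squared deviations: (−0.41429)² + (−0.31429)² + (+1.88571)² + (−0.61429)² + (+0.68571)² + (−2.11429)² + (+0.88571)² = 9.92857
Variance = 9.92857 / 6 = 1.65476
SE* = √1.65476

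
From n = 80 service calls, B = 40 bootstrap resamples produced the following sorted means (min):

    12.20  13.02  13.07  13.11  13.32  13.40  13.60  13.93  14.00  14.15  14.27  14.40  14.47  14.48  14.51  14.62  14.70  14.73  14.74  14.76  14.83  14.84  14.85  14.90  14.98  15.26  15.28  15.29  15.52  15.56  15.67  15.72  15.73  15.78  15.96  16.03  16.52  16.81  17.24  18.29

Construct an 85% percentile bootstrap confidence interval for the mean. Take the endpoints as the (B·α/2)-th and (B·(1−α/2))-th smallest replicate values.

α = 0.15; lower rank = 40 × 0.075 = 3; upper rank = 40 × 0.925 = 37.
The 3rd smallest replicate is 13.07; the 37th is 16.52.

(13.07, 16.52)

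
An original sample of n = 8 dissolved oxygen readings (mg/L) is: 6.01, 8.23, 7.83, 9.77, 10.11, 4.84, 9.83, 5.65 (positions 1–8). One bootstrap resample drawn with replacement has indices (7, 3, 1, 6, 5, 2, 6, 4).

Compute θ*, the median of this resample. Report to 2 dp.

θ* = 8.03

Resample values: 9.83, 7.83, 6.01, 4.84, 10.11, 8.23, 4.84, 9.77.
Sorted: 4.84, 4.84, 6.01, 7.83, 8.23, 9.77, 9.83, 10.11
Median = average of the two middle values = 8.03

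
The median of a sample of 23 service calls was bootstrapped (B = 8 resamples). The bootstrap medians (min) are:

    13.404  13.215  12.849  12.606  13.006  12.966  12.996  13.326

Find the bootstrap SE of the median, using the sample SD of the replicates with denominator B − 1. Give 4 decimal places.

SE* = 0.2613

Bootstrap SE is the standard deviation of the 8 replicate medians.
Mean of replicates: (13.404 + 13.215 + 12.849 + 12.606 + 13.006 + 12.966 + 12.996 + 13.326) / 8 = 104.36800 / 8 = 13.04600
Sum of squared deviations: (+0.35800)² + (+0.16900)² + (−0.19700)² + (−0.44000)² + (−0.04000)² + (−0.08000)² + (−0.05000)² + (+0.28000)² = 0.47803
Variance = 0.47803 / 7 = 0.06829
SE* = √0.06829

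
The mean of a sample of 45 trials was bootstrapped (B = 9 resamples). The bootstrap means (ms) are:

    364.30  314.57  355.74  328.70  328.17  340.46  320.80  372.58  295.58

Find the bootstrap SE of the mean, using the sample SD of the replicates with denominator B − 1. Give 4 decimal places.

SE* = 24.9653

Bootstrap SE is the standard deviation of the 9 replicate means.
Mean of replicates: (364.30 + 314.57 + 355.74 + 328.70 + 328.17 + 340.46 + 320.80 + 372.58 + 295.58) / 9 = 3020.90000 / 9 = 335.65556
Sum of squared deviations: (+28.64444)² + (−21.08556)² + (+20.08444)² + (−6.95556)² + (−7.48556)² + (+4.80444)² + (−14.85556)² + (+36.92444)² + (−40.07556)² = 4986.13802
Variance = 4986.13802 / 8 = 623.26725
SE* = √623.26725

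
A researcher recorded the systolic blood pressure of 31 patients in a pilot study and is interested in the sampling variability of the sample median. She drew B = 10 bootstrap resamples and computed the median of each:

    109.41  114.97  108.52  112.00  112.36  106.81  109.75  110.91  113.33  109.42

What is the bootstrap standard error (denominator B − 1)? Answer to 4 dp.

SE* = 2.4428

Bootstrap SE is the standard deviation of the 10 replicate medians.
Mean of replicates: (109.41 + 114.97 + 108.52 + 112.00 + 112.36 + 106.81 + 109.75 + 110.91 + 113.33 + 109.42) / 10 = 1107.48000 / 10 = 110.74800
Sum of squared deviations: (−1.33800)² + (+4.22200)² + (−2.22800)² + (+1.25200)² + (+1.61200)² + (−3.93800)² + (−0.99800)² + (+0.16200)² + (+2.58200)² + (−1.32800)² = 53.70596
Variance = 53.70596 / 9 = 5.96733
SE* = √5.96733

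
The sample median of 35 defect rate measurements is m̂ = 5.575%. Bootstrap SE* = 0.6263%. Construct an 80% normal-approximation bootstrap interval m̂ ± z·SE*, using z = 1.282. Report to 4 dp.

Margin = 1.282 × 0.6263 = 0.80292
Interval: 5.575 ± 0.80292

(4.7721, 6.3779)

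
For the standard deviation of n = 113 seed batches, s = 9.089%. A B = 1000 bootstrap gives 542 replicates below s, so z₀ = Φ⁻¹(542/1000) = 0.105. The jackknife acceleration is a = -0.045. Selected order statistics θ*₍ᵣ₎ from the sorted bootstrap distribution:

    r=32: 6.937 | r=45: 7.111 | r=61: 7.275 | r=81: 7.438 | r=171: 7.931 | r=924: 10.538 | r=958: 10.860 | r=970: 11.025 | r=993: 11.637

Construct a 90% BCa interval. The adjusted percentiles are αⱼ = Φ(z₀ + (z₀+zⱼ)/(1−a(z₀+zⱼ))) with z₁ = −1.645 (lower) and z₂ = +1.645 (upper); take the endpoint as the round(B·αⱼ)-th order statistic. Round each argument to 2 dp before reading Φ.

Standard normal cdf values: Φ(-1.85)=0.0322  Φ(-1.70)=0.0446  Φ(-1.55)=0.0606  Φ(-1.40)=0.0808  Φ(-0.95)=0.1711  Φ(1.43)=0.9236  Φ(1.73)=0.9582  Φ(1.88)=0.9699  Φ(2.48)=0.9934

Lower: z₀ + z₁ = 0.105 + (-1.645) = -1.540; 1 − a(z₀+z₁) = 1 − (-0.045)(-1.540) = 0.9307; argument = 0.105 + (-1.540)/0.9307 = -1.5497 → -1.55.
α₁ = Φ(-1.55) = 0.0606; rank = round(1000 × 0.0606) = 61; θ*₍61₎ = 7.275.
Upper: z₀ + z₂ = 1.750; 1 − a(z₀+z₂) = 1.0788; argument = 1.7272 → 1.73; α₂ = 0.9582; rank = 958; θ*₍958₎ = 10.860.

(7.275, 10.860)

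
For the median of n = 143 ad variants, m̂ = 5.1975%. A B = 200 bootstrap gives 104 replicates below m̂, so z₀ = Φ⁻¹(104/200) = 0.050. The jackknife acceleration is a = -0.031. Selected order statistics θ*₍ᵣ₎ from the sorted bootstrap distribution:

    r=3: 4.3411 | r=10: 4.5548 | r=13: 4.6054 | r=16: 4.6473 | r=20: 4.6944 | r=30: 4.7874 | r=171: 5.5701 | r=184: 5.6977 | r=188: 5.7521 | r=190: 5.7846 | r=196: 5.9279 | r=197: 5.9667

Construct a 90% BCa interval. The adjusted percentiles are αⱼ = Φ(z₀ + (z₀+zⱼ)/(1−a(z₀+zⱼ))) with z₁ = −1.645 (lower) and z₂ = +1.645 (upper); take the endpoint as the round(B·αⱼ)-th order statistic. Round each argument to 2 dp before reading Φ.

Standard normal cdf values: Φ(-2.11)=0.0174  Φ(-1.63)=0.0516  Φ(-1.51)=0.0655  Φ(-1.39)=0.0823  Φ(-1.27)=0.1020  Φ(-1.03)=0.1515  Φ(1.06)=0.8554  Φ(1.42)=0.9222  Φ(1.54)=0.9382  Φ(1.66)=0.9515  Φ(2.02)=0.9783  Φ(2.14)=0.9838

Lower: z₀ + z₁ = 0.050 + (-1.645) = -1.595; 1 − a(z₀+z₁) = 1 − (-0.031)(-1.595) = 0.9506; argument = 0.050 + (-1.595)/0.9506 = -1.6280 → -1.63.
α₁ = Φ(-1.63) = 0.0516; rank = round(200 × 0.0516) = 10; θ*₍10₎ = 4.5548.
Upper: z₀ + z₂ = 1.695; 1 − a(z₀+z₂) = 1.0525; argument = 1.6604 → 1.66; α₂ = 0.9515; rank = 190; θ*₍190₎ = 5.7846.

(4.5548, 5.7846)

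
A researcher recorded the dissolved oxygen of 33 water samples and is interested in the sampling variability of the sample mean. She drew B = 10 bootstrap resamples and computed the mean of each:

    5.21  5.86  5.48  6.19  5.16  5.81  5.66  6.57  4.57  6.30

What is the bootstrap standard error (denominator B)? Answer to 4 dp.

Bootstrap SE is the standard deviation of the 10 replicate means.
Mean of replicates: (5.21 + 5.86 + 5.48 + 6.19 + 5.16 + 5.81 + 5.66 + 6.57 + 4.57 + 6.30) / 10 = 56.81000 / 10 = 5.68100
Sum of squared deviations: (−0.47100)² + (+0.17900)² + (−0.20100)² + (+0.50900)² + (−0.52100)² + (+0.12900)² + (−0.02100)² + (+0.88900)² + (−1.11100)² + (+0.61900)² = 3.24969
Variance = 3.24969 / 10 = 0.32497
SE* = √0.32497

SE* = 0.5701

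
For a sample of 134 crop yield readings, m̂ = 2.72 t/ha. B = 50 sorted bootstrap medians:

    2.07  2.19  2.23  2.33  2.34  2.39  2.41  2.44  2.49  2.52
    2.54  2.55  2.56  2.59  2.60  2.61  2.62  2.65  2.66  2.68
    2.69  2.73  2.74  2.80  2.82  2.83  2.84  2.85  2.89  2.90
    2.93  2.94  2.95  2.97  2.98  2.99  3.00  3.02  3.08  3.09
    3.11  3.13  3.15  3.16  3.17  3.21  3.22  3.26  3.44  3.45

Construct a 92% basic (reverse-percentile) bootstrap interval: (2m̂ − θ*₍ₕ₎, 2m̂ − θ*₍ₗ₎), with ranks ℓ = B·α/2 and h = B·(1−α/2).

(2.18, 3.25)

Percentile endpoints at ranks 2 and 48: θ*₍2₎ = 2.19, θ*₍48₎ = 3.26.
Basic interval reflects these around m̂:
  lower = 2 × 2.72 − 3.26 = 2.18
  upper = 2 × 2.72 − 2.19 = 3.25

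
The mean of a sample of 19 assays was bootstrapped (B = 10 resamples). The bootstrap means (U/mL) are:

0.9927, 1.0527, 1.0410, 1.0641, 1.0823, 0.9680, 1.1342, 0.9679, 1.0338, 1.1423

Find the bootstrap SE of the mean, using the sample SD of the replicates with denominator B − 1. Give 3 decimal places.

SE* = 0.061

Bootstrap SE is the standard deviation of the 10 replicate means.
Mean of replicates: (0.9927 + 1.0527 + 1.0410 + 1.0641 + 1.0823 + 0.9680 + 1.1342 + 0.9679 + 1.0338 + 1.1423) / 10 = 10.47900 / 10 = 1.04790
Sum of squared deviations: (−0.05520)² + (+0.00480)² + (−0.00690)² + (+0.01620)² + (+0.03440)² + (−0.07990)² + (+0.08630)² + (−0.08000)² + (−0.01410)² + (+0.09440)² = 0.03391
Variance = 0.03391 / 9 = 0.00377
SE* = √0.00377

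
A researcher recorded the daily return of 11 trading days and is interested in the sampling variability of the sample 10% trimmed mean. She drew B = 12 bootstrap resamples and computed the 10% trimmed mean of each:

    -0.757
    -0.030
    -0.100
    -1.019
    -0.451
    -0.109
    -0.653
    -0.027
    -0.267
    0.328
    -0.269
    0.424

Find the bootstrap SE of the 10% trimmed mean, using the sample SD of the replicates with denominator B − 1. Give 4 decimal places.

SE* = 0.4243

Bootstrap SE is the standard deviation of the 12 replicate 10% trimmed means.
Mean of replicates: ((-0.757) + (-0.030) + (-0.100) + (-1.019) + (-0.451) + (-0.109) + (-0.653) + (-0.027) + (-0.267) + 0.328 + (-0.269) + 0.424) / 12 = -2.93000 / 12 = -0.24417
Sum of squared deviations: (−0.51283)² + (+0.21417)² + (+0.14417)² + (−0.77483)² + (−0.20683)² + (+0.13517)² + (−0.40883)² + (+0.21717)² + (−0.02283)² + (+0.57217)² + (−0.02483)² + (+0.66817)² = 1.98033
Variance = 1.98033 / 11 = 0.18003
SE* = √0.18003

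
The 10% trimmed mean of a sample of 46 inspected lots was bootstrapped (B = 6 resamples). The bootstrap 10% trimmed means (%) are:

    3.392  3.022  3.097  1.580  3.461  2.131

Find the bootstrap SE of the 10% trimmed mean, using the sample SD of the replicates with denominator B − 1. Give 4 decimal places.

Bootstrap SE is the standard deviation of the 6 replicate 10% trimmed means.
Mean of replicates: (3.392 + 3.022 + 3.097 + 1.580 + 3.461 + 2.131) / 6 = 16.68300 / 6 = 2.78050
Sum of squared deviations: (+0.61150)² + (+0.24150)² + (+0.31650)² + (−1.20050)² + (+0.68050)² + (−0.64950)² = 2.85856
Variance = 2.85856 / 5 = 0.57171
SE* = √0.57171

SE* = 0.7561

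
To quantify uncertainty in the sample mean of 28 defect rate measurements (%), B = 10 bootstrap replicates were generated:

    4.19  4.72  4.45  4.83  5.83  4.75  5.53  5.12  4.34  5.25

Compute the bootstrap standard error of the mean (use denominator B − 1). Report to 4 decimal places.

Bootstrap SE is the standard deviation of the 10 replicate means.
Mean of replicates: (4.19 + 4.72 + 4.45 + 4.83 + 5.83 + 4.75 + 5.53 + 5.12 + 4.34 + 5.25) / 10 = 49.01000 / 10 = 4.90100
Sum of squared deviations: (−0.71100)² + (−0.18100)² + (−0.45100)² + (−0.07100)² + (+0.92900)² + (−0.15100)² + (+0.62900)² + (+0.21900)² + (−0.56100)² + (+0.34900)² = 2.51269
Variance = 2.51269 / 9 = 0.27919
SE* = √0.27919

SE* = 0.5284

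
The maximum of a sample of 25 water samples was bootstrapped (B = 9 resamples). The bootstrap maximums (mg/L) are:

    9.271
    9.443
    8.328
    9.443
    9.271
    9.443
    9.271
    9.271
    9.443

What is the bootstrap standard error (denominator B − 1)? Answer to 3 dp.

SE* = 0.354

Bootstrap SE is the standard deviation of the 9 replicate maximums.
Mean of replicates: (9.271 + 9.443 + 8.328 + 9.443 + 9.271 + 9.443 + 9.271 + 9.271 + 9.443) / 9 = 83.1840 / 9 = 9.2427
Sum of squared deviations: (+0.0283)² + (+0.2003)² + (−0.9147)² + (+0.2003)² + (+0.0283)² + (+0.2003)² + (+0.0283)² + (+0.0283)² + (+0.2003)² = 1.0004
Variance = 1.0004 / 8 = 0.1250
SE* = √0.1250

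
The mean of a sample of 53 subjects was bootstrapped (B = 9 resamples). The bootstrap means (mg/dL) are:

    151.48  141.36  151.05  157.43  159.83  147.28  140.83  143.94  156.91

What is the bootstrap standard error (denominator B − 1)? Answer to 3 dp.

Bootstrap SE is the standard deviation of the 9 replicate means.
Mean of replicates: (151.48 + 141.36 + 151.05 + 157.43 + 159.83 + 147.28 + 140.83 + 143.94 + 156.91) / 9 = 1350.1100 / 9 = 150.0122
Sum of squared deviations: (+1.4678)² + (−8.6522)² + (+1.0378)² + (+7.4178)² + (+9.8178)² + (−2.7322)² + (−9.1822)² + (−6.0722)² + (+6.8978)² = 405.7340
Variance = 405.7340 / 8 = 50.7167
SE* = √50.7167

SE* = 7.122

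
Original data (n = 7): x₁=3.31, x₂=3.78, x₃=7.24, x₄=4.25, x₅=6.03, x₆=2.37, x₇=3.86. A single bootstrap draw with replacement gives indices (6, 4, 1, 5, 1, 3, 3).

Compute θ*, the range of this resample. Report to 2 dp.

Resample values: 2.37, 4.25, 3.31, 6.03, 3.31, 7.24, 7.24.
Range = 7.24 − 2.37 = 4.87

θ* = 4.87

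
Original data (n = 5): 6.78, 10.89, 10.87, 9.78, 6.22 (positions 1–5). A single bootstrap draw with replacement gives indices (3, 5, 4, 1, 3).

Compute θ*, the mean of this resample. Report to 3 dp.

θ* = 8.904

Resample values: 10.87, 6.22, 9.78, 6.78, 10.87.
Mean = (10.87 + 6.22 + 9.78 + 6.78 + 10.87) / 5 = 44.520 / 5 = 8.904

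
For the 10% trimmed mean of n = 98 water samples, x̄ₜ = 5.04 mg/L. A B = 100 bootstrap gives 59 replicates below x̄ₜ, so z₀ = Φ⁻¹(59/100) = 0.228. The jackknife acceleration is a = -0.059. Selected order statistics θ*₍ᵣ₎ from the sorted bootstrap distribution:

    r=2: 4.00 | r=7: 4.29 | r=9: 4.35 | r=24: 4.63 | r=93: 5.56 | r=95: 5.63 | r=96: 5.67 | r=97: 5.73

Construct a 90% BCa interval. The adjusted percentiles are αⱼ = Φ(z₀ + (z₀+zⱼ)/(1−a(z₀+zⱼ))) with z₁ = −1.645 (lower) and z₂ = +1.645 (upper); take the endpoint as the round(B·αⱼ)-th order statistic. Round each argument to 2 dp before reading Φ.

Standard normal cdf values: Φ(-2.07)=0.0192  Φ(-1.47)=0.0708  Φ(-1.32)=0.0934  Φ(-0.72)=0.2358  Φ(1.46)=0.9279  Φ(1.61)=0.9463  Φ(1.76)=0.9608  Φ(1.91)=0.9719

(4.35, 5.73)

Lower: z₀ + z₁ = 0.228 + (-1.645) = -1.417; 1 − a(z₀+z₁) = 1 − (-0.059)(-1.417) = 0.9164; argument = 0.228 + (-1.417)/0.9164 = -1.3183 → -1.32.
α₁ = Φ(-1.32) = 0.0934; rank = round(100 × 0.0934) = 9; θ*₍9₎ = 4.35.
Upper: z₀ + z₂ = 1.873; 1 − a(z₀+z₂) = 1.1105; argument = 1.9146 → 1.91; α₂ = 0.9719; rank = 97; θ*₍97₎ = 5.73.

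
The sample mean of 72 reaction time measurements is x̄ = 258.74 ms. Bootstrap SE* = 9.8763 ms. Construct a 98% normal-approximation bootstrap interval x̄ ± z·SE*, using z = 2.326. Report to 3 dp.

(235.768, 281.712)

Margin = 2.326 × 9.8763 = 22.9723
Interval: 258.74 ± 22.9723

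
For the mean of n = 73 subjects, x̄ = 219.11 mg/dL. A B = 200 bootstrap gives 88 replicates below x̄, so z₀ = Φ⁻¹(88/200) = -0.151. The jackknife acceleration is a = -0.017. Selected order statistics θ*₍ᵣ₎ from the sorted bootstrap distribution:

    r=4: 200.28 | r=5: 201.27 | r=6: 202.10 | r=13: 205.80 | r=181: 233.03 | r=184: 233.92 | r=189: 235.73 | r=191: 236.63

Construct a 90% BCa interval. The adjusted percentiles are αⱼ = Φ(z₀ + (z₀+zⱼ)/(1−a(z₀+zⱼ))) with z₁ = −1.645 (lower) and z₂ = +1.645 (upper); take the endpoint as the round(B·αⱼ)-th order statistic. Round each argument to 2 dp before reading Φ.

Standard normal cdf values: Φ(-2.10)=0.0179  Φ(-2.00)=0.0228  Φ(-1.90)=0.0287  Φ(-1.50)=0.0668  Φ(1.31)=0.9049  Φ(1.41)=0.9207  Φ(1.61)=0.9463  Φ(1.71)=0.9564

Lower: z₀ + z₁ = -0.151 + (-1.645) = -1.796; 1 − a(z₀+z₁) = 1 − (-0.017)(-1.796) = 0.9695; argument = -0.151 + (-1.796)/0.9695 = -2.0036 → -2.00.
α₁ = Φ(-2.00) = 0.0228; rank = round(200 × 0.0228) = 5; θ*₍5₎ = 201.27.
Upper: z₀ + z₂ = 1.494; 1 − a(z₀+z₂) = 1.0254; argument = 1.3060 → 1.31; α₂ = 0.9049; rank = 181; θ*₍181₎ = 233.03.

(201.27, 233.03)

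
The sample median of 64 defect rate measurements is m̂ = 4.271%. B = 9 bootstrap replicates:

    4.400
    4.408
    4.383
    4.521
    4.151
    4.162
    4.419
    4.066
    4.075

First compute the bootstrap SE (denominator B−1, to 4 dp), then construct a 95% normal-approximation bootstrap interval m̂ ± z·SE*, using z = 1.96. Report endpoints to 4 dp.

(3.9339, 4.6081)

Mean of replicates = 4.2872; sum of squared deviations = 0.2367; SE* = √(0.2367/8) = 0.1720
Margin = 1.96 × 0.1720 = 0.33712
Interval: 4.271 ± 0.33712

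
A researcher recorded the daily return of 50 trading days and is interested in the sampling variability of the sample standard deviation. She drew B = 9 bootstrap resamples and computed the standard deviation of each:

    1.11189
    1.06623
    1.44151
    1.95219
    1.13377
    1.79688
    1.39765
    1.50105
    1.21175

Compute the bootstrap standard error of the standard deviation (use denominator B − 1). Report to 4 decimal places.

SE* = 0.3113

Bootstrap SE is the standard deviation of the 9 replicate standard deviations.
Mean of replicates: (1.11189 + 1.06623 + 1.44151 + 1.95219 + 1.13377 + 1.79688 + 1.39765 + 1.50105 + 1.21175) / 9 = 12.612920 / 9 = 1.401436
Sum of squared deviations: (−0.289546)² + (−0.335206)² + (+0.040074)² + (+0.550754)² + (−0.267666)² + (+0.395444)² + (−0.003786)² + (+0.099614)² + (−0.189686)² = 0.775075
Variance = 0.775075 / 8 = 0.096884
SE* = √0.096884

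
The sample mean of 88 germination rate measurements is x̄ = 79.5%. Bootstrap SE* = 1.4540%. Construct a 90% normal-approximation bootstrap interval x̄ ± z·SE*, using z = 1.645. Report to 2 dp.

(77.11, 81.89)

Margin = 1.645 × 1.4540 = 2.392
Interval: 79.5 ± 2.392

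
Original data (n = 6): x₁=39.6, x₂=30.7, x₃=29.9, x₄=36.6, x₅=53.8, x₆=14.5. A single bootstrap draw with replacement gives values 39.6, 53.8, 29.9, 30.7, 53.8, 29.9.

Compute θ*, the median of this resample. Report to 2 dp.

θ* = 35.15

Sorted: 29.9, 29.9, 30.7, 39.6, 53.8, 53.8
Median = average of the two middle values = 35.15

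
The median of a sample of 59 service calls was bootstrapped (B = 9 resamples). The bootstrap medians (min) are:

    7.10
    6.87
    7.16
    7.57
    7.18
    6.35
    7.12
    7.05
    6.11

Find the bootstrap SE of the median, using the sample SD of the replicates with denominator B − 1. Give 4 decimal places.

Bootstrap SE is the standard deviation of the 9 replicate medians.
Mean of replicates: (7.10 + 6.87 + 7.16 + 7.57 + 7.18 + 6.35 + 7.12 + 7.05 + 6.11) / 9 = 62.51000 / 9 = 6.94556
Sum of squared deviations: (+0.15444)² + (−0.07556)² + (+0.21444)² + (+0.62444)² + (+0.23444)² + (−0.59556)² + (+0.17444)² + (+0.10444)² + (−0.83556)² = 1.61462
Variance = 1.61462 / 8 = 0.20183
SE* = √0.20183

SE* = 0.4493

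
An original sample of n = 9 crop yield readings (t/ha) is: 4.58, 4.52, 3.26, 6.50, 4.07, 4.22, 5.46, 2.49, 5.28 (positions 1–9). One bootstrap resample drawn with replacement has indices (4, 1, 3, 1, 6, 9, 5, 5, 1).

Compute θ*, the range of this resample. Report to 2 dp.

θ* = 3.24

Resample values: 6.50, 4.58, 3.26, 4.58, 4.22, 5.28, 4.07, 4.07, 4.58.
Range = 6.50 − 3.26 = 3.24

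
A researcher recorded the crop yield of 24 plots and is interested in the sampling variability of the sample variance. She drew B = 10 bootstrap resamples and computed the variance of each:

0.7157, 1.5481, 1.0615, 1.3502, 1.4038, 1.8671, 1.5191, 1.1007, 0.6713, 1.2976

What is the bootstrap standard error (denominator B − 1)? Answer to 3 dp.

SE* = 0.374

Bootstrap SE is the standard deviation of the 10 replicate variances.
Mean of replicates: (0.7157 + 1.5481 + 1.0615 + 1.3502 + 1.4038 + 1.8671 + 1.5191 + 1.1007 + 0.6713 + 1.2976) / 10 = 12.53510 / 10 = 1.25351
Sum of squared deviations: (−0.53781)² + (+0.29459)² + (−0.19201)² + (+0.09669)² + (+0.15029)² + (+0.61359)² + (+0.26559)² + (−0.15281)² + (−0.58221)² + (+0.04409)² = 1.25612
Variance = 1.25612 / 9 = 0.13957
SE* = √0.13957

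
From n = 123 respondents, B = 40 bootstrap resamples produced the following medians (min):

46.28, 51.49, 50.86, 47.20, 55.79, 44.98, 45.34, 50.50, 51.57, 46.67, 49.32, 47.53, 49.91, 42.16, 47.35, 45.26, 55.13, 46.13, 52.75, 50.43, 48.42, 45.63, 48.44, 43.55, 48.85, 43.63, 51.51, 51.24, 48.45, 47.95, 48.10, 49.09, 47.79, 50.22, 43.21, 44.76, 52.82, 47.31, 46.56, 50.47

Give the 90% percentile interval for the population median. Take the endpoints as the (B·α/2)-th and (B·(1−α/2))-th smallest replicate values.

(43.21, 52.82)

Sorted replicates: 42.16, 43.21, 43.55, 43.63, 44.76, 44.98, 45.26, 45.34, 45.63, 46.13, 46.28, 46.56, 46.67, 47.20, 47.31, 47.35, 47.53, 47.79, 47.95, 48.10, 48.42, 48.44, 48.45, 48.85, 49.09, 49.32, 49.91, 50.22, 50.43, 50.47, 50.50, 50.86, 51.24, 51.49, 51.51, 51.57, 52.75, 52.82, 55.13, 55.79
α = 0.10; lower rank = 40 × 0.050 = 2; upper rank = 40 × 0.950 = 38.
The 2nd smallest replicate is 43.21; the 38th is 52.82.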